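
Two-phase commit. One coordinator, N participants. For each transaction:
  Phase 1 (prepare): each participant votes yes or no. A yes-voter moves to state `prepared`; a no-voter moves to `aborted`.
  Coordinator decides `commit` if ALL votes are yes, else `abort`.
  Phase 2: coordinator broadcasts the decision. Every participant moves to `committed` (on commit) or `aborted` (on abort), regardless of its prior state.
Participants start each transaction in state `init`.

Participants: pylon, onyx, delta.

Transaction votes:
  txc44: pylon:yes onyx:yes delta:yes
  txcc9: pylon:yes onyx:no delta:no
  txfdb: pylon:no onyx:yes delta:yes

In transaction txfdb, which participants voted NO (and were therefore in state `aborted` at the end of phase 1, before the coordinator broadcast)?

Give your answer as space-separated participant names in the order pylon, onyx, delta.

Answer: pylon

Derivation:
Txn txfdb phase 1: pylon no -> aborted; onyx yes -> prepared; delta yes -> prepared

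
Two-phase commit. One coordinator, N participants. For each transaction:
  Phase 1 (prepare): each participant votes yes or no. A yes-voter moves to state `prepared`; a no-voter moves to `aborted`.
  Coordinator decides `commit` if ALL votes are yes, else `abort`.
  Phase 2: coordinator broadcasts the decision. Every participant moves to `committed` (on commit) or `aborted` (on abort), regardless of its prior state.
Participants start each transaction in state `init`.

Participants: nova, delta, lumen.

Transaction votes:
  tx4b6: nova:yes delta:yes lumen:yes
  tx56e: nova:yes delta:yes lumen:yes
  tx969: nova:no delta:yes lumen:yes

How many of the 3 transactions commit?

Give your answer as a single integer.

tx4b6: all yes -> commit (commits=1)
tx56e: all yes -> commit (commits=2)
tx969: no from nova -> abort (commits=2)

Answer: 2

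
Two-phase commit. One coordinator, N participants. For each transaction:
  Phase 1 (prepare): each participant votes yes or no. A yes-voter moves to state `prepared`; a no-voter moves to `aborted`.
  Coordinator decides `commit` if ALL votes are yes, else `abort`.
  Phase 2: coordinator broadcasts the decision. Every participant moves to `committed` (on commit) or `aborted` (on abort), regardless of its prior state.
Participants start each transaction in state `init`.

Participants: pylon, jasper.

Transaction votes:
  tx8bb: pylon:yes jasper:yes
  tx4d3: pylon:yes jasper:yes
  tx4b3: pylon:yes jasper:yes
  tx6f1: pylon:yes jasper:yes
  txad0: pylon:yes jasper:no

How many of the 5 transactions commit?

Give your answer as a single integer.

tx8bb: all yes -> commit (commits=1)
tx4d3: all yes -> commit (commits=2)
tx4b3: all yes -> commit (commits=3)
tx6f1: all yes -> commit (commits=4)
txad0: no from jasper -> abort (commits=4)

Answer: 4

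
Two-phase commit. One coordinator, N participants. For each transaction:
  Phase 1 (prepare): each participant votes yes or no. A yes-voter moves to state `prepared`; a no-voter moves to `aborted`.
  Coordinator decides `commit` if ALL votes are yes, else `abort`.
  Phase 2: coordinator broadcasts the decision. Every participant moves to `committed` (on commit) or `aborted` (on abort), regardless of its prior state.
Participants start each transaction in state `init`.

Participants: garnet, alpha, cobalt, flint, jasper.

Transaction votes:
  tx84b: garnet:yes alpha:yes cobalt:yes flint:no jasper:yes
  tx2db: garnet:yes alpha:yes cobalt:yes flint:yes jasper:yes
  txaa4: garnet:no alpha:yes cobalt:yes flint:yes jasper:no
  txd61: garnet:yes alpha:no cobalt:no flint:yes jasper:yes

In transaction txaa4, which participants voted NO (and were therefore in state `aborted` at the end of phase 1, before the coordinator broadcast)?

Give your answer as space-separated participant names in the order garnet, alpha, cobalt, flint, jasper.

Txn txaa4 phase 1: garnet no -> aborted; alpha yes -> prepared; cobalt yes -> prepared; flint yes -> prepared; jasper no -> aborted

Answer: garnet jasper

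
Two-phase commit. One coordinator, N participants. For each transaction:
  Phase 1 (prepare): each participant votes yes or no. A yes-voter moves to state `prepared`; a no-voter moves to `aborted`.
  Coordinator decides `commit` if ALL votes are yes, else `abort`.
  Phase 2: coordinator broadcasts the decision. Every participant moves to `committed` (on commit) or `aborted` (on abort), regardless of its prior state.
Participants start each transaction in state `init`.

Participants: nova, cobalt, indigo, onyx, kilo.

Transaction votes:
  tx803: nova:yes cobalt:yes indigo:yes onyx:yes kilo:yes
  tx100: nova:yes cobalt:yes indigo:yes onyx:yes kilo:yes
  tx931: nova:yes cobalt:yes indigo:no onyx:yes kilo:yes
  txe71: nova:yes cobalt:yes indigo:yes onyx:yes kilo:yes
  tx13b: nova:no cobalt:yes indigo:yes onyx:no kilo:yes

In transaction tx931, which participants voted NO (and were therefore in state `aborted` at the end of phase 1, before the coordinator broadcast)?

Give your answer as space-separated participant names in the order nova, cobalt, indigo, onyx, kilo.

Txn tx931 phase 1: nova yes -> prepared; cobalt yes -> prepared; indigo no -> aborted; onyx yes -> prepared; kilo yes -> prepared

Answer: indigo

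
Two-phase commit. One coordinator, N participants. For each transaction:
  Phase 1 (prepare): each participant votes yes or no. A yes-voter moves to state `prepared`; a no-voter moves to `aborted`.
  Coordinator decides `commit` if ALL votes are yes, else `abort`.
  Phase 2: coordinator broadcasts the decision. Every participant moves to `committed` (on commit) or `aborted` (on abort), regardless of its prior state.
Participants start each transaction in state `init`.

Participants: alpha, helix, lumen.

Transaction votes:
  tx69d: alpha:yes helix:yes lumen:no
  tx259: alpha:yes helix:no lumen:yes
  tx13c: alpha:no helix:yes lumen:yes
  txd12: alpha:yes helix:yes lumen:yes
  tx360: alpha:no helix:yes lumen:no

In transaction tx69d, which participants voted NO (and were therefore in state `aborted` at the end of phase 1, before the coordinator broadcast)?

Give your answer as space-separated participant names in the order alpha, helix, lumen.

Answer: lumen

Derivation:
Txn tx69d phase 1: alpha yes -> prepared; helix yes -> prepared; lumen no -> aborted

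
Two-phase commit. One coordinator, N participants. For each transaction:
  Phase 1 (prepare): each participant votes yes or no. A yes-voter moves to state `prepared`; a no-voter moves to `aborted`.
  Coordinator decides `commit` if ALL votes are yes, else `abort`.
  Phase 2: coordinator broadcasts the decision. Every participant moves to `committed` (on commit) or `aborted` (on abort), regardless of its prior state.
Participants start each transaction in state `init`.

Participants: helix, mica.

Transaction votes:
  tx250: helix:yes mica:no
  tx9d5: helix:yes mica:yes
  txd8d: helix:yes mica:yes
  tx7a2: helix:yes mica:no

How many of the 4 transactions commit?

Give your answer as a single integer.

tx250: no from mica -> abort (commits=0)
tx9d5: all yes -> commit (commits=1)
txd8d: all yes -> commit (commits=2)
tx7a2: no from mica -> abort (commits=2)

Answer: 2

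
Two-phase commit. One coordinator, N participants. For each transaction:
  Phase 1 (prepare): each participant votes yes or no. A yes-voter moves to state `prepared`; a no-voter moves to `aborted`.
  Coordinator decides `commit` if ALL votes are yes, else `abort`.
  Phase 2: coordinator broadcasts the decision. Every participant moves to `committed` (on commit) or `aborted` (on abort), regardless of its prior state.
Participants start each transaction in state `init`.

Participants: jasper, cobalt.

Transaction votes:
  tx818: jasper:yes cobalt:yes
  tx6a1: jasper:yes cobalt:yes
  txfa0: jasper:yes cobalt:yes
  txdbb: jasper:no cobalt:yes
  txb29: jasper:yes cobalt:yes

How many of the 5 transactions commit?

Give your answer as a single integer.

Answer: 4

Derivation:
tx818: all yes -> commit (commits=1)
tx6a1: all yes -> commit (commits=2)
txfa0: all yes -> commit (commits=3)
txdbb: no from jasper -> abort (commits=3)
txb29: all yes -> commit (commits=4)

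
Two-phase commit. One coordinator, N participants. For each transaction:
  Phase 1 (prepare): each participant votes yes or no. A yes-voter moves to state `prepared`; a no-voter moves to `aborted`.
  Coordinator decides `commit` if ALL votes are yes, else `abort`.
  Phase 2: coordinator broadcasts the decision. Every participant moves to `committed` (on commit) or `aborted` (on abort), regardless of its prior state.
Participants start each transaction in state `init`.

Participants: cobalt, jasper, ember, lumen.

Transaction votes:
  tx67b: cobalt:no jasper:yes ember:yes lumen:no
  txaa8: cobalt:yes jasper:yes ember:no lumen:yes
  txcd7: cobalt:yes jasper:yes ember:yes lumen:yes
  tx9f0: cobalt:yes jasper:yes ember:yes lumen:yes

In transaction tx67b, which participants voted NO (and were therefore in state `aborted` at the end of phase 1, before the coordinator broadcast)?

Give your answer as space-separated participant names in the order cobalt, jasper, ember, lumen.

Txn tx67b phase 1: cobalt no -> aborted; jasper yes -> prepared; ember yes -> prepared; lumen no -> aborted

Answer: cobalt lumen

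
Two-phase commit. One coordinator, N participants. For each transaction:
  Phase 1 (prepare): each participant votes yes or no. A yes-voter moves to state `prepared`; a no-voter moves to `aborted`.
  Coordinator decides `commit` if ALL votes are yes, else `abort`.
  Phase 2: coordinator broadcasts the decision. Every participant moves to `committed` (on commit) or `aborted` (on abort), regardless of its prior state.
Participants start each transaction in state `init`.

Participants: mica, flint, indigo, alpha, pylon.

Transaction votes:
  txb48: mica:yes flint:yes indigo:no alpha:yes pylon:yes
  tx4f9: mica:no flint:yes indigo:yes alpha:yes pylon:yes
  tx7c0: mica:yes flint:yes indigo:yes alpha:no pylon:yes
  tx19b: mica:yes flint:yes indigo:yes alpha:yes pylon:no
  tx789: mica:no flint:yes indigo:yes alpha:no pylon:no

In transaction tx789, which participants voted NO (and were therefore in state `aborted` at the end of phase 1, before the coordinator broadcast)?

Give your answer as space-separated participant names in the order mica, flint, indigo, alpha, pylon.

Answer: mica alpha pylon

Derivation:
Txn tx789 phase 1: mica no -> aborted; flint yes -> prepared; indigo yes -> prepared; alpha no -> aborted; pylon no -> aborted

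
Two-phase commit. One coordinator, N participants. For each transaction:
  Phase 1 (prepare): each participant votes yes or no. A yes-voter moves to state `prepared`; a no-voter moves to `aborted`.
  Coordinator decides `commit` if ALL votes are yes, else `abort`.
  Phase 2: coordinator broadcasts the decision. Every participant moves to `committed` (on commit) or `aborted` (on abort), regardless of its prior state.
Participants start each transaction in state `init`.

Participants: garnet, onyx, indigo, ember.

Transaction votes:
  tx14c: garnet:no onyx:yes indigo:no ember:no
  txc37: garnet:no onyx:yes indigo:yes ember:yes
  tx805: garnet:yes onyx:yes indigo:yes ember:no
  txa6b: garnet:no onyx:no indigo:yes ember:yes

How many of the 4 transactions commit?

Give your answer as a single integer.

Answer: 0

Derivation:
tx14c: no from garnet, indigo, ember -> abort (commits=0)
txc37: no from garnet -> abort (commits=0)
tx805: no from ember -> abort (commits=0)
txa6b: no from garnet, onyx -> abort (commits=0)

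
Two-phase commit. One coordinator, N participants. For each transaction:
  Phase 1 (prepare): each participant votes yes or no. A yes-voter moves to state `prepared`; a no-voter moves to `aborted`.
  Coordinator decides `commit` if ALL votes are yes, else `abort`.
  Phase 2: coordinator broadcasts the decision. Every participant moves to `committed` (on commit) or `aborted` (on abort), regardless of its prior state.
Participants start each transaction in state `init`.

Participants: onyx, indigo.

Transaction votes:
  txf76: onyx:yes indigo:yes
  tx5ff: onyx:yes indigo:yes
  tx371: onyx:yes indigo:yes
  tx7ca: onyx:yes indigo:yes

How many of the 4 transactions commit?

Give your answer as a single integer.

Answer: 4

Derivation:
txf76: all yes -> commit (commits=1)
tx5ff: all yes -> commit (commits=2)
tx371: all yes -> commit (commits=3)
tx7ca: all yes -> commit (commits=4)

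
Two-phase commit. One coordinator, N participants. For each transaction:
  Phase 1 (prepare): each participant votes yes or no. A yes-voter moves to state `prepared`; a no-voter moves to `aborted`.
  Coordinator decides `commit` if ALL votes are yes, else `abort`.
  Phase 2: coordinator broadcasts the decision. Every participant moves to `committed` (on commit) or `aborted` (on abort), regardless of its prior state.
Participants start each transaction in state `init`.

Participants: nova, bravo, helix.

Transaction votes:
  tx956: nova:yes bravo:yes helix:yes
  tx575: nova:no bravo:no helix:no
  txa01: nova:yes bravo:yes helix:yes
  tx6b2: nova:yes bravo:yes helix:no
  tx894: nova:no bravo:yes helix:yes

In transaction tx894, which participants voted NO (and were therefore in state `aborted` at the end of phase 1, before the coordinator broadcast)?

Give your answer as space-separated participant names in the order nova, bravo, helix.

Answer: nova

Derivation:
Txn tx894 phase 1: nova no -> aborted; bravo yes -> prepared; helix yes -> prepared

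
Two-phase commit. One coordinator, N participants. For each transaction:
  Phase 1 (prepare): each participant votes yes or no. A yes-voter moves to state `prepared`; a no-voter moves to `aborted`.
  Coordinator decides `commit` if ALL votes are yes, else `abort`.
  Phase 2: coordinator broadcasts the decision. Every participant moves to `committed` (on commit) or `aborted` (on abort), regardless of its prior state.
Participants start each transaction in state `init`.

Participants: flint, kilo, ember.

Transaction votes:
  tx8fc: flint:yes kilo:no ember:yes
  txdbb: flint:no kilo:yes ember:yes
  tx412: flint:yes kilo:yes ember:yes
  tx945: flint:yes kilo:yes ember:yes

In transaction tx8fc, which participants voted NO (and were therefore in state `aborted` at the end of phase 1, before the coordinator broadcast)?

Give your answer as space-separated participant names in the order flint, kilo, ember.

Txn tx8fc phase 1: flint yes -> prepared; kilo no -> aborted; ember yes -> prepared

Answer: kilo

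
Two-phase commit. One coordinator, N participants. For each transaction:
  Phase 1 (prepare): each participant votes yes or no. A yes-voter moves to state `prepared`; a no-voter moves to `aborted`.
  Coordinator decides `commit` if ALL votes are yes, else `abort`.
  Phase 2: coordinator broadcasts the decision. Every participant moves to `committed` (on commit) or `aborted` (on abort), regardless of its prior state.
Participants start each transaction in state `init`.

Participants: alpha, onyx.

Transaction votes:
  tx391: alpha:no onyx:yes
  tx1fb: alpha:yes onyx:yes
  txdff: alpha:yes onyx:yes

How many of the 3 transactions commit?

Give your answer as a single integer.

tx391: no from alpha -> abort (commits=0)
tx1fb: all yes -> commit (commits=1)
txdff: all yes -> commit (commits=2)

Answer: 2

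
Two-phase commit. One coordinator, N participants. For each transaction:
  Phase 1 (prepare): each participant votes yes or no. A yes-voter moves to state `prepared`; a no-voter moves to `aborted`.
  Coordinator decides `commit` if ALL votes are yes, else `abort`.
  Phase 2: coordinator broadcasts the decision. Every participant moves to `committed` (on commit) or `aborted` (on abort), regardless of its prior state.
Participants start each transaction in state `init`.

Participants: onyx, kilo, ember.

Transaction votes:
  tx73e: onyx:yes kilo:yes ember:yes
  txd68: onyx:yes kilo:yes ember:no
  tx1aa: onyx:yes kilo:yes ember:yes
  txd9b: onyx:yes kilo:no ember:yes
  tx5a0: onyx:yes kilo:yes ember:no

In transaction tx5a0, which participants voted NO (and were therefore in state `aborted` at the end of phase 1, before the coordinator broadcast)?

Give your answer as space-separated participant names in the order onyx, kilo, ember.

Answer: ember

Derivation:
Txn tx5a0 phase 1: onyx yes -> prepared; kilo yes -> prepared; ember no -> aborted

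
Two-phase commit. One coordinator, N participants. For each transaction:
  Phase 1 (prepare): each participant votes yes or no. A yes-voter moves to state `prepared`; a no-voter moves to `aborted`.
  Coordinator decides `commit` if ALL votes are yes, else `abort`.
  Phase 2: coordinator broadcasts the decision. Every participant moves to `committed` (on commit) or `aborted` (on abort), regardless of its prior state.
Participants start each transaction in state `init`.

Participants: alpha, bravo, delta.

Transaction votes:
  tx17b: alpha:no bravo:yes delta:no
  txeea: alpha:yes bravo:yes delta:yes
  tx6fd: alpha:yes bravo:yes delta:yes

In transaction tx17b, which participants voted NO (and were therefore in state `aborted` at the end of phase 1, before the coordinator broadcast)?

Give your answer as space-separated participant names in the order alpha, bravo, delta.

Txn tx17b phase 1: alpha no -> aborted; bravo yes -> prepared; delta no -> aborted

Answer: alpha delta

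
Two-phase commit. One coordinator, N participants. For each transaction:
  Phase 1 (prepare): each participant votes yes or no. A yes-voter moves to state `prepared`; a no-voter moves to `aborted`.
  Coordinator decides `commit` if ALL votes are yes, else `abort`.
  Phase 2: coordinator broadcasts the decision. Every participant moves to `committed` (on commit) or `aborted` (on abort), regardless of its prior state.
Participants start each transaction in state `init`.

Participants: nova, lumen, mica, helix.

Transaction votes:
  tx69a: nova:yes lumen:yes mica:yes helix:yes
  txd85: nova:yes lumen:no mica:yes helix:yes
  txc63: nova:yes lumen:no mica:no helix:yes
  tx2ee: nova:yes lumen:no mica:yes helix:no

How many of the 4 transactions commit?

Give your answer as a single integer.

Answer: 1

Derivation:
tx69a: all yes -> commit (commits=1)
txd85: no from lumen -> abort (commits=1)
txc63: no from lumen, mica -> abort (commits=1)
tx2ee: no from lumen, helix -> abort (commits=1)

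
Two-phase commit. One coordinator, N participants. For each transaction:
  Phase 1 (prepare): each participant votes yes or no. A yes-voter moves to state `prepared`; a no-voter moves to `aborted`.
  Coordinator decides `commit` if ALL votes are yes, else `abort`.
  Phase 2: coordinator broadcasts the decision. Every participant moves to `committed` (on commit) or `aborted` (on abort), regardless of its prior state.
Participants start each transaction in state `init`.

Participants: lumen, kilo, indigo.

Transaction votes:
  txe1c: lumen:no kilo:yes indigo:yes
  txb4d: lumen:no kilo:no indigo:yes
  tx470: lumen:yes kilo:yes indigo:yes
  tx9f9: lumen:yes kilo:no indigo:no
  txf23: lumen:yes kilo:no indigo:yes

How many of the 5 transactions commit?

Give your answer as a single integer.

Answer: 1

Derivation:
txe1c: no from lumen -> abort (commits=0)
txb4d: no from lumen, kilo -> abort (commits=0)
tx470: all yes -> commit (commits=1)
tx9f9: no from kilo, indigo -> abort (commits=1)
txf23: no from kilo -> abort (commits=1)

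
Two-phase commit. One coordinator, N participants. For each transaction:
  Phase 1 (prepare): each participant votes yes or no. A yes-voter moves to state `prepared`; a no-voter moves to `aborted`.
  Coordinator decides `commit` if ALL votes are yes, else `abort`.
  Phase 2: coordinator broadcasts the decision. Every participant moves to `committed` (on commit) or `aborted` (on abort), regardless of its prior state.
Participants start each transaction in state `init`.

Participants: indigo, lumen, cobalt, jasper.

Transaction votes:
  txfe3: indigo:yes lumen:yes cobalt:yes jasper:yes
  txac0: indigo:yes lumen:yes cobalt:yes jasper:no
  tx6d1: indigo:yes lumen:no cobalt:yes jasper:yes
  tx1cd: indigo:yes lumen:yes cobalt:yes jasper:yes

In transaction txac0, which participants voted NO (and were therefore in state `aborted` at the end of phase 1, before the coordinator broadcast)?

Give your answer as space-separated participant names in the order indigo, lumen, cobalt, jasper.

Answer: jasper

Derivation:
Txn txac0 phase 1: indigo yes -> prepared; lumen yes -> prepared; cobalt yes -> prepared; jasper no -> aborted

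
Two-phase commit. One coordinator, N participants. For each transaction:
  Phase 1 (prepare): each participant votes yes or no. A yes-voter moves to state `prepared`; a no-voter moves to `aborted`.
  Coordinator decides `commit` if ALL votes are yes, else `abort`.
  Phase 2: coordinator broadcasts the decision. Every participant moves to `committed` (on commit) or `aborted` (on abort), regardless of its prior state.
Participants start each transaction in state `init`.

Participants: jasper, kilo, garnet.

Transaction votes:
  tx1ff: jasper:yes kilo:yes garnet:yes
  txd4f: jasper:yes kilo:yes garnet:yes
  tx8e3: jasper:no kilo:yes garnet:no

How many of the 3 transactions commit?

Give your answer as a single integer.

Answer: 2

Derivation:
tx1ff: all yes -> commit (commits=1)
txd4f: all yes -> commit (commits=2)
tx8e3: no from jasper, garnet -> abort (commits=2)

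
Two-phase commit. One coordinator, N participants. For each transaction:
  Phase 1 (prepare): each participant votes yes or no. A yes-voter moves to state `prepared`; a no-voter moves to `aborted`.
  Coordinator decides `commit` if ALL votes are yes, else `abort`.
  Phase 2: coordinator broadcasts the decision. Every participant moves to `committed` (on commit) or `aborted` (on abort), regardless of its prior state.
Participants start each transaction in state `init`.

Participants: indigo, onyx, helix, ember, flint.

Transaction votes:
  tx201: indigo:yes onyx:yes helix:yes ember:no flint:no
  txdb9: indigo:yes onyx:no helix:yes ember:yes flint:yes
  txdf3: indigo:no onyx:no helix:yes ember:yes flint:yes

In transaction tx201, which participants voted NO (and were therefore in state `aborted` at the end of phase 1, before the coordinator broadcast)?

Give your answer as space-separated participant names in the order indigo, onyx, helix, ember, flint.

Txn tx201 phase 1: indigo yes -> prepared; onyx yes -> prepared; helix yes -> prepared; ember no -> aborted; flint no -> aborted

Answer: ember flint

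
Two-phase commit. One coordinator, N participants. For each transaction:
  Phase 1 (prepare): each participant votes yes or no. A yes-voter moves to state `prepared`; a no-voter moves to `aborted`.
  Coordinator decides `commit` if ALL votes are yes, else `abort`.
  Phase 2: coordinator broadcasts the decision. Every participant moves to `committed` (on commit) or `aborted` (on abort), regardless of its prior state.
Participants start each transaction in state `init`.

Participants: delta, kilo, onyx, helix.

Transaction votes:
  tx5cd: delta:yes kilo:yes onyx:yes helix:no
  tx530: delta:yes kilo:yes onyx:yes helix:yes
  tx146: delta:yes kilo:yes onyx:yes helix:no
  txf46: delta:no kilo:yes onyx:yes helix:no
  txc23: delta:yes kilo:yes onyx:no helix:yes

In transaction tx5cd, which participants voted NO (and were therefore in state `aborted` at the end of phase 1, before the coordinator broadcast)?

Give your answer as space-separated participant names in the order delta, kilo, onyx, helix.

Txn tx5cd phase 1: delta yes -> prepared; kilo yes -> prepared; onyx yes -> prepared; helix no -> aborted

Answer: helix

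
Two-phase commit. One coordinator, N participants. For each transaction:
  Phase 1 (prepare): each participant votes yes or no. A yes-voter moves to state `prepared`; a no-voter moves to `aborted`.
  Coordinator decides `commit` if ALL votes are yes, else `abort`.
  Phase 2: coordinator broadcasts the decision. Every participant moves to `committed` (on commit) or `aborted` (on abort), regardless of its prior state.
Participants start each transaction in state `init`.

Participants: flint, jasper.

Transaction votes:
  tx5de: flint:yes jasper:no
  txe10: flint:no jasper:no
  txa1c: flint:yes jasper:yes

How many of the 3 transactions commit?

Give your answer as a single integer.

tx5de: no from jasper -> abort (commits=0)
txe10: no from flint, jasper -> abort (commits=0)
txa1c: all yes -> commit (commits=1)

Answer: 1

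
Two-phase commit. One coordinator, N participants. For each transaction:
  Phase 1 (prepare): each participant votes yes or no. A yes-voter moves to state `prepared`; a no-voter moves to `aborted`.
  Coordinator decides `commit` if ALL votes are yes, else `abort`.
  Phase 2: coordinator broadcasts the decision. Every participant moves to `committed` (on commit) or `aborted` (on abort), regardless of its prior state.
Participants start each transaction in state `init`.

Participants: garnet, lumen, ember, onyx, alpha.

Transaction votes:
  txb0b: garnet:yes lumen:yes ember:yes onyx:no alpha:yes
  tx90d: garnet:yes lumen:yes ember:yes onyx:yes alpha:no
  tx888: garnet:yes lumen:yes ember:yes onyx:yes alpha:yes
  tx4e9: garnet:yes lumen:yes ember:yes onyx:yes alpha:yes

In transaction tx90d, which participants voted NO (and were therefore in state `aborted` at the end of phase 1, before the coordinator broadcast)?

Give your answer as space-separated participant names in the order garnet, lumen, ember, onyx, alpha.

Answer: alpha

Derivation:
Txn tx90d phase 1: garnet yes -> prepared; lumen yes -> prepared; ember yes -> prepared; onyx yes -> prepared; alpha no -> aborted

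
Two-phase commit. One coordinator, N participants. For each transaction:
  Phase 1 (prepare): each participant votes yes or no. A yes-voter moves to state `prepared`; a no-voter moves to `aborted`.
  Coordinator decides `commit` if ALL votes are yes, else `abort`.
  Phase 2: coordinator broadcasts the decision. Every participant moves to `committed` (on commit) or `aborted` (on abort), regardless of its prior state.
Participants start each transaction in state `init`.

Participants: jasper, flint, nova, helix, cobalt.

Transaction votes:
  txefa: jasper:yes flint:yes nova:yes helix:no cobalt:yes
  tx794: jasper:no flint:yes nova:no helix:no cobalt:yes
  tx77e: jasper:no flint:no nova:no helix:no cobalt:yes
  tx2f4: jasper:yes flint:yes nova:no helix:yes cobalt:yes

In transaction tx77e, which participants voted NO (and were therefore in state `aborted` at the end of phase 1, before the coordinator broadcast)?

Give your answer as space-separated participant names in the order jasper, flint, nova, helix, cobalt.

Answer: jasper flint nova helix

Derivation:
Txn tx77e phase 1: jasper no -> aborted; flint no -> aborted; nova no -> aborted; helix no -> aborted; cobalt yes -> prepared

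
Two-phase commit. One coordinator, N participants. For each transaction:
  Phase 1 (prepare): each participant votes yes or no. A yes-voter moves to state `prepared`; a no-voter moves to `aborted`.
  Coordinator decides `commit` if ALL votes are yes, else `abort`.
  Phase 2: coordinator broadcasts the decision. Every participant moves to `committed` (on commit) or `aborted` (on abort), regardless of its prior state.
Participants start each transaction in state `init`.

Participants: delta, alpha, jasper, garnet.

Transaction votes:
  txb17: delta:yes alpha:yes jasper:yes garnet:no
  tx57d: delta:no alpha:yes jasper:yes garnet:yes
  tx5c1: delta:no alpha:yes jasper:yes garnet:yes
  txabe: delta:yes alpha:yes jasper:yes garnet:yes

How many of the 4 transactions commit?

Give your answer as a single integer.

txb17: no from garnet -> abort (commits=0)
tx57d: no from delta -> abort (commits=0)
tx5c1: no from delta -> abort (commits=0)
txabe: all yes -> commit (commits=1)

Answer: 1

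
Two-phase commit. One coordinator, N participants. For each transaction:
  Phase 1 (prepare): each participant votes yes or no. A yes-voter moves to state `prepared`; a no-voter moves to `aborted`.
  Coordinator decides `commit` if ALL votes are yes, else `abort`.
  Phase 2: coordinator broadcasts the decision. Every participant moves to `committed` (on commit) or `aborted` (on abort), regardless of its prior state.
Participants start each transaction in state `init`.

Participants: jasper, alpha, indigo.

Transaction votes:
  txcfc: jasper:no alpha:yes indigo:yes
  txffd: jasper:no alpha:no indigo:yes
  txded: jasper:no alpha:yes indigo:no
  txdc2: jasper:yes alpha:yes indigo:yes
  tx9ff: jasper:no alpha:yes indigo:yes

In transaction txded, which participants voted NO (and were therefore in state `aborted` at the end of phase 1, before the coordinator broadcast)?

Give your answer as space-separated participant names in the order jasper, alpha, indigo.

Answer: jasper indigo

Derivation:
Txn txded phase 1: jasper no -> aborted; alpha yes -> prepared; indigo no -> aborted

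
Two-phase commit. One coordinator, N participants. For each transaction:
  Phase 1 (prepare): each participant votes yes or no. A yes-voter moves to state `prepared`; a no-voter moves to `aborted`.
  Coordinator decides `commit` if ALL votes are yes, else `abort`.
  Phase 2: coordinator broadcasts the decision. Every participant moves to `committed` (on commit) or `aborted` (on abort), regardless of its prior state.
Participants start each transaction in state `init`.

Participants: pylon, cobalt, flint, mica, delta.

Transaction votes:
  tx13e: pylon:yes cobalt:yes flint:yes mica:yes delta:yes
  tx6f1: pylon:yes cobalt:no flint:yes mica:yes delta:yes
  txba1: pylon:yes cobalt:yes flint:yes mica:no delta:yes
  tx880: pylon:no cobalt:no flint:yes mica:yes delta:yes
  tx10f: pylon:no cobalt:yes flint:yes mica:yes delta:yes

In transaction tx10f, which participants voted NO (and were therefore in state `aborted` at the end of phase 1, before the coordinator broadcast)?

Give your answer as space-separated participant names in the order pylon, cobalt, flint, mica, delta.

Answer: pylon

Derivation:
Txn tx10f phase 1: pylon no -> aborted; cobalt yes -> prepared; flint yes -> prepared; mica yes -> prepared; delta yes -> prepared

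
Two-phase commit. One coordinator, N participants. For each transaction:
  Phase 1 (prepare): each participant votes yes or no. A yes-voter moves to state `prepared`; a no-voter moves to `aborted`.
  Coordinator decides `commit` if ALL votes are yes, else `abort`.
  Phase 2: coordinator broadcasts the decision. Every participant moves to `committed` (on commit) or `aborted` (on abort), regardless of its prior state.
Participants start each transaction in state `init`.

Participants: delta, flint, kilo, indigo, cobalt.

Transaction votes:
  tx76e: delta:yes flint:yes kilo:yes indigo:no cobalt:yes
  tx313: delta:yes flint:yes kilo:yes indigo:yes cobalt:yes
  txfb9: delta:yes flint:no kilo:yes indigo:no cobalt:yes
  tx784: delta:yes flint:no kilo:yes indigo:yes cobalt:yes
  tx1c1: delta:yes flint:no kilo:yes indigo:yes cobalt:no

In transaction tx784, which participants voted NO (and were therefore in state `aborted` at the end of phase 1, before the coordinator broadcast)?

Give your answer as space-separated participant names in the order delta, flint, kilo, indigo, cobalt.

Answer: flint

Derivation:
Txn tx784 phase 1: delta yes -> prepared; flint no -> aborted; kilo yes -> prepared; indigo yes -> prepared; cobalt yes -> prepared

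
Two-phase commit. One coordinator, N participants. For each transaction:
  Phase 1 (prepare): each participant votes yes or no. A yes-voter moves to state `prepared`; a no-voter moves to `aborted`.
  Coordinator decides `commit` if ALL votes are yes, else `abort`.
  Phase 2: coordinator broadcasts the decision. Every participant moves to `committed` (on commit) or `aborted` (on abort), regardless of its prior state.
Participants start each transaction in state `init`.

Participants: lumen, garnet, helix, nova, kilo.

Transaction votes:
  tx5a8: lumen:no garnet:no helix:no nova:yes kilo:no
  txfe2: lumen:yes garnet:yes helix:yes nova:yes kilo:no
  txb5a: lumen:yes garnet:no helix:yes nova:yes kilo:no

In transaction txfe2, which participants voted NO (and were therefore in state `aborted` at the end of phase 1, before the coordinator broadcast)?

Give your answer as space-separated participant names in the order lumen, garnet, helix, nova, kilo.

Txn txfe2 phase 1: lumen yes -> prepared; garnet yes -> prepared; helix yes -> prepared; nova yes -> prepared; kilo no -> aborted

Answer: kilo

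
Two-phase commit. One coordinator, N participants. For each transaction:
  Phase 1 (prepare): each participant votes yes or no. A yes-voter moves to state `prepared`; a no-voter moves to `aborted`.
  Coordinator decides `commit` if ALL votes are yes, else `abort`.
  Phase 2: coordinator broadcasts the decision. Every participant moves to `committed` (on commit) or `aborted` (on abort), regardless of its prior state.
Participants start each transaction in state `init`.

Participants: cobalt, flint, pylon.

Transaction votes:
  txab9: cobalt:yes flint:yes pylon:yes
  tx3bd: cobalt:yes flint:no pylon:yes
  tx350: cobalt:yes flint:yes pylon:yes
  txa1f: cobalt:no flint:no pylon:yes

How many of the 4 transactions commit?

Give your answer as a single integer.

Answer: 2

Derivation:
txab9: all yes -> commit (commits=1)
tx3bd: no from flint -> abort (commits=1)
tx350: all yes -> commit (commits=2)
txa1f: no from cobalt, flint -> abort (commits=2)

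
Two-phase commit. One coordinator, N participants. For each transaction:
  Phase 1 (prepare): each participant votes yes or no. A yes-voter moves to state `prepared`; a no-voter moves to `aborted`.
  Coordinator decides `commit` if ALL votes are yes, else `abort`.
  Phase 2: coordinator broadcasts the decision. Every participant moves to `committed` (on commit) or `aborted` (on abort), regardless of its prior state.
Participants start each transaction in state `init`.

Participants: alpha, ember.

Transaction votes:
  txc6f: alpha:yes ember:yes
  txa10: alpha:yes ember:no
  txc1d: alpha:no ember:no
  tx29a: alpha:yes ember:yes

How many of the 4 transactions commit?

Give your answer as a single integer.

txc6f: all yes -> commit (commits=1)
txa10: no from ember -> abort (commits=1)
txc1d: no from alpha, ember -> abort (commits=1)
tx29a: all yes -> commit (commits=2)

Answer: 2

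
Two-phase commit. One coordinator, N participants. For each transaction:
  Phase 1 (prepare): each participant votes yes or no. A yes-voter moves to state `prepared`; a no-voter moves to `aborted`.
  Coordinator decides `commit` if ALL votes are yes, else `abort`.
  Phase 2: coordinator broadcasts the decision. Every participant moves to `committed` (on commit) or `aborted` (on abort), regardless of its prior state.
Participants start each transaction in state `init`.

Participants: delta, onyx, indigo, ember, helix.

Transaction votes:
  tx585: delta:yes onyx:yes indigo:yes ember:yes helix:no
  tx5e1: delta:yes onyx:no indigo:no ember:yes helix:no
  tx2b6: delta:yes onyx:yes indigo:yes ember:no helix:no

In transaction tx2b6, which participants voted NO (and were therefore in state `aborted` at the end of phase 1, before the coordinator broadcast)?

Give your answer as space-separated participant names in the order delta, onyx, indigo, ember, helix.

Answer: ember helix

Derivation:
Txn tx2b6 phase 1: delta yes -> prepared; onyx yes -> prepared; indigo yes -> prepared; ember no -> aborted; helix no -> aborted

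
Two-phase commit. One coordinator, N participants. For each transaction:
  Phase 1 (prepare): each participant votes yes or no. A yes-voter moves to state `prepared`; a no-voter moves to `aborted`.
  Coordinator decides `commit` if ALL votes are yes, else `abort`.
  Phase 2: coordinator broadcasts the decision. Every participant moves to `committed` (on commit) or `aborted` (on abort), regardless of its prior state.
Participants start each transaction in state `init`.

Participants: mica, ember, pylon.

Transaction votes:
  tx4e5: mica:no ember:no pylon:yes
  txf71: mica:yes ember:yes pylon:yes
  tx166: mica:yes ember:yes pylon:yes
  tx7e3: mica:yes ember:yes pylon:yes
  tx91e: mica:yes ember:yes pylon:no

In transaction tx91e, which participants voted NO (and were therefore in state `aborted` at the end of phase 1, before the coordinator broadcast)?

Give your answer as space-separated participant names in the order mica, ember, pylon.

Answer: pylon

Derivation:
Txn tx91e phase 1: mica yes -> prepared; ember yes -> prepared; pylon no -> aborted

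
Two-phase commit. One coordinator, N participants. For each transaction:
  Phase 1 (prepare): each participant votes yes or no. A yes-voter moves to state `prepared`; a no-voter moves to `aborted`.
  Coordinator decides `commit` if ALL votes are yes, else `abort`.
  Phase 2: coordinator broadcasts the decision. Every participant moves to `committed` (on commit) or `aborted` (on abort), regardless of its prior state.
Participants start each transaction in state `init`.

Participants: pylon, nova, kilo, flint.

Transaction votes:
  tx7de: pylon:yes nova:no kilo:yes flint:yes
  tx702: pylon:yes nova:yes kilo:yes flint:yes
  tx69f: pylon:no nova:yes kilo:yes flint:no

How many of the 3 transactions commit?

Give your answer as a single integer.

tx7de: no from nova -> abort (commits=0)
tx702: all yes -> commit (commits=1)
tx69f: no from pylon, flint -> abort (commits=1)

Answer: 1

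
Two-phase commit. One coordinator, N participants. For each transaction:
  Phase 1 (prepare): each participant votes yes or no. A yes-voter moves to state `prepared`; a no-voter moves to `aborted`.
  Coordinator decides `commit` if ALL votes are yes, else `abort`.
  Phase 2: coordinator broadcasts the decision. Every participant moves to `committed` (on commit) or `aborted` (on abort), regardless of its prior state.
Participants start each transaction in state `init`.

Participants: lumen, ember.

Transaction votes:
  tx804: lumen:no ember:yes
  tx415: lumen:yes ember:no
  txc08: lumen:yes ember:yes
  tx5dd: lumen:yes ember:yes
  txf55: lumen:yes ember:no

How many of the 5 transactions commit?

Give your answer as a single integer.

Answer: 2

Derivation:
tx804: no from lumen -> abort (commits=0)
tx415: no from ember -> abort (commits=0)
txc08: all yes -> commit (commits=1)
tx5dd: all yes -> commit (commits=2)
txf55: no from ember -> abort (commits=2)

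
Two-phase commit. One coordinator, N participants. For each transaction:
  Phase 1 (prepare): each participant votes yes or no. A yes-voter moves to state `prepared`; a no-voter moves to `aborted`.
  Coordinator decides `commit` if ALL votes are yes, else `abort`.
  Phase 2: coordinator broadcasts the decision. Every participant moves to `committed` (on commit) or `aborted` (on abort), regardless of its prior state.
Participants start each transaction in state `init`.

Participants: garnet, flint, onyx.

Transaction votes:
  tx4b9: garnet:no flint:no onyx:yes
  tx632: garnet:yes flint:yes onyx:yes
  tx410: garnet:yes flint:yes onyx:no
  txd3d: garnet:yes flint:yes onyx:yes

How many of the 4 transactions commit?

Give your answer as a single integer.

Answer: 2

Derivation:
tx4b9: no from garnet, flint -> abort (commits=0)
tx632: all yes -> commit (commits=1)
tx410: no from onyx -> abort (commits=1)
txd3d: all yes -> commit (commits=2)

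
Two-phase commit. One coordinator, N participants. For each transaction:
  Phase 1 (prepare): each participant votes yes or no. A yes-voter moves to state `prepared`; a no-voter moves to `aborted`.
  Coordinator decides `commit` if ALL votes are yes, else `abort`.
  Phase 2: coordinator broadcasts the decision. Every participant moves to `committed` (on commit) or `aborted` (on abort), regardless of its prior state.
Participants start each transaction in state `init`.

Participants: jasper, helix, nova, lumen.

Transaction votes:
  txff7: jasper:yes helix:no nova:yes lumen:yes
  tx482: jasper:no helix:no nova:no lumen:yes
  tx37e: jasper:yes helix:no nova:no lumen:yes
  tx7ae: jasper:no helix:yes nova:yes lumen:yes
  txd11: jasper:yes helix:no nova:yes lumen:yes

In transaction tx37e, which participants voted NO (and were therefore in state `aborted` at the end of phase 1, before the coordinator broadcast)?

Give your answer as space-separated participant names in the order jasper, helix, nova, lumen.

Txn tx37e phase 1: jasper yes -> prepared; helix no -> aborted; nova no -> aborted; lumen yes -> prepared

Answer: helix nova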